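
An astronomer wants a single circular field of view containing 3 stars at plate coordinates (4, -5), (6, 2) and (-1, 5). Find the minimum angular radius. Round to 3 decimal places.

5.590

Call the three points A, B, C in the order given.
Side lengths²: AB² = 53, AC² = 125, BC² = 58.
Since AC² = 125 ≥ 58 + 53 = 111, the angle opposite AC is not acute, so the smallest enclosing circle has AC as diameter.
Centre = midpoint of AC = (1.5, 0), r² = 125/4 = 31.25.
r = √(31.25) ≈ 5.590.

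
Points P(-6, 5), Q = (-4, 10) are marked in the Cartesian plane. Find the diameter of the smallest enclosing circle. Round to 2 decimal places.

The smallest circle enclosing two points has them as diameter endpoints.
Centre = midpoint = (-5, 7.5); r² = |PQ|²/4 = 29/4 = 7.25.
Diameter = 2r = 2√(7.25) ≈ 5.39.

5.39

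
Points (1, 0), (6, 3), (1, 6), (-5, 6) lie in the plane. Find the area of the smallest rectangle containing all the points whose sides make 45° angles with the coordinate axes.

56

In coordinates u = x + y, v = x − y the rectangle is axis-aligned; the map (x,y)→(u,v) scales areas by 2.
u-values: 1, 9, 7, 1; range = 9 − 1 = 8.
v-values: 1, 3, -5, -11; range = 3 − (-11) = 14.
Area = (8 × 14) / 2 = 56.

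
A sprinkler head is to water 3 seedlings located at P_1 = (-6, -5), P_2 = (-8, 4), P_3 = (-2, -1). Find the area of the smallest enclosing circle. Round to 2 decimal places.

67.31

Side lengths²: P_1P_2² = 85, P_1P_3² = 32, P_2P_3² = 61.
Since P_1P_2² = 85 < 61 + 32 = 93, the triangle is acute, so the smallest enclosing circle is the circumcircle.
Circumcentre = (-145/22, -9/22), r² = 5185/242.
Area = π·r² = π·5185/242 ≈ 67.31.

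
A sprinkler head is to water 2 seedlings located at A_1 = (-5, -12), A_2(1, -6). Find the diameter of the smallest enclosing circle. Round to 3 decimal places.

The smallest circle enclosing two points has them as diameter endpoints.
Centre = midpoint = (-2, -9); r² = |A_1A_2|²/4 = 72/4 = 18.
Diameter = 2r = 2√18 ≈ 8.485.

8.485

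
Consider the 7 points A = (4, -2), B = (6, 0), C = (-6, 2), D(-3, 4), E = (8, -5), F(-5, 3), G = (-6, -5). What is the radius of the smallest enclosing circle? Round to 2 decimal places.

7.83

The minimum enclosing circle of a finite set is fixed by two of the points (as a diameter) or three (as a circumcircle).
The farthest pair is C–E with squared distance 245. The circle on this segment as diameter has centre (1, -1.5) and r² = 245/4 = 61.25.
Check A: distance² to centre = 9.25 ≤ 61.25, so it lies inside.
All remaining points lie in this disk, and no smaller disk contains both endpoints, so this is the minimum enclosing circle.
r = √(61.25) ≈ 7.83.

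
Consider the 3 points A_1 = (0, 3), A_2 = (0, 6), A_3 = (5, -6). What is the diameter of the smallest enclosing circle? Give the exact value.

Side lengths²: A_1A_2² = 9, A_1A_3² = 106, A_2A_3² = 169.
Since A_2A_3² = 169 ≥ 106 + 9 = 115, the angle opposite A_2A_3 is not acute, so the smallest enclosing circle has A_2A_3 as diameter.
Centre = midpoint of A_2A_3 = (2.5, 0), r² = 169/4 = 42.25.
Diameter = 2r = 2√(42.25) = 13.

13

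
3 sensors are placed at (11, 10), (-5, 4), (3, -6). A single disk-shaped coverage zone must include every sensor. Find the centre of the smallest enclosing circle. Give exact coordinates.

Call the three points A, B, C in the order given.
Side lengths²: AB² = 292, AC² = 320, BC² = 164.
Since AC² = 320 < 292 + 164 = 456, the triangle is acute, so the smallest enclosing circle is the circumcircle.
Circumcentre = (57/13, 43/13), r² = 14965/169.
Centre = (57/13, 43/13).

(57/13, 43/13)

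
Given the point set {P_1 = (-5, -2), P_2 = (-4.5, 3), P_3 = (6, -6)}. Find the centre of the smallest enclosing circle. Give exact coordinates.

Side lengths²: P_1P_2² = 25.25, P_1P_3² = 137, P_2P_3² = 191.25.
Since P_2P_3² = 191.25 ≥ 137 + 25.25 = 162.25, the angle opposite P_2P_3 is not acute, so the smallest enclosing circle has P_2P_3 as diameter.
Centre = midpoint of P_2P_3 = (0.75, -1.5), r² = 191.25/4 = 47.8125.
Centre = (0.75, -1.5).

(0.75, -1.5)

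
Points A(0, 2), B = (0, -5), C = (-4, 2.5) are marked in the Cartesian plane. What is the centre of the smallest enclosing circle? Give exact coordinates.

Side lengths²: AB² = 49, AC² = 16.25, BC² = 72.25.
Since BC² = 72.25 ≥ 49 + 16.25 = 65.25, the angle opposite BC is not acute, so the smallest enclosing circle has BC as diameter.
Centre = midpoint of BC = (-2, -1.25), r² = 72.25/4 = 18.0625.
Centre = (-2, -1.25).

(-2, -1.25)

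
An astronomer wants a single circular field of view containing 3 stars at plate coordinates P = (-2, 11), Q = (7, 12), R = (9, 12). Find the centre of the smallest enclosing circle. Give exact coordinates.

Side lengths²: PQ² = 82, PR² = 122, QR² = 4.
Since PR² = 122 ≥ 82 + 4 = 86, the angle opposite PR is not acute, so the smallest enclosing circle has PR as diameter.
Centre = midpoint of PR = (3.5, 11.5), r² = 122/4 = 30.5.
Centre = (3.5, 11.5).

(3.5, 11.5)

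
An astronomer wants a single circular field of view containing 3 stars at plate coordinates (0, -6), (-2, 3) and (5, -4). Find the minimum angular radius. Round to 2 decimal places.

5.02

Call the three points A, B, C in the order given.
Side lengths²: AB² = 85, AC² = 29, BC² = 98.
Since BC² = 98 < 85 + 29 = 114, the triangle is acute, so the smallest enclosing circle is the circumcircle.
Circumcentre = (13/14, -15/14), r² = 2465/98.
r = √(2465/98) ≈ 5.02.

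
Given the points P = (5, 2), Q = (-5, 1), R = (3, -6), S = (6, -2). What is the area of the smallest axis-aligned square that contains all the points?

121

The bounding box has width 11 and height 8.
An axis-aligned square enclosing the set must have side ≥ max(width, height).
So the minimum side is max(11, 8) = 11.
Area = 11² = 121.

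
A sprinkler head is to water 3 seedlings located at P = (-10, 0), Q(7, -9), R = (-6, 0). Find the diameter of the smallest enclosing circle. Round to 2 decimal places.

Side lengths²: PQ² = 370, PR² = 16, QR² = 250.
Since PQ² = 370 ≥ 250 + 16 = 266, the angle opposite PQ is not acute, so the smallest enclosing circle has PQ as diameter.
Centre = midpoint of PQ = (-1.5, -4.5), r² = 370/4 = 92.5.
Diameter = 2r = 2√(92.5) ≈ 19.24.

19.24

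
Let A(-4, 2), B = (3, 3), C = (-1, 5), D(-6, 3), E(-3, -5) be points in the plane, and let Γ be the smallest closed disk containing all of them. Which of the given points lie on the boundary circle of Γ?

B, D, E

A smallest enclosing disk is always determined by at most three of the input points on its boundary.
The minimum enclosing circle is determined by three boundary points: B, D, E.
Their circumcentre is (-1.5, 0.125) with r² = 28.515625.
The farthest remaining point C is at distance² 24.015625 ≤ 28.515625.
The points at distance exactly r from the centre are B, D, E — 3 points.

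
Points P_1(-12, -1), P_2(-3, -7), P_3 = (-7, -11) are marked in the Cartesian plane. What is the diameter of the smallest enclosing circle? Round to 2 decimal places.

11.40

Side lengths²: P_1P_2² = 117, P_1P_3² = 125, P_2P_3² = 32.
Since P_1P_3² = 125 < 117 + 32 = 149, the triangle is acute, so the smallest enclosing circle is the circumcircle.
Circumcentre = (-8.5, -5.5), r² = 32.5.
Diameter = 2r = 2√(32.5) ≈ 11.40.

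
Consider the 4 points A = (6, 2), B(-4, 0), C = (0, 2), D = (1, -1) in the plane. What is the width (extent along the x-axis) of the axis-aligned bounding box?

10

max x = 6, min x = -4, so width = 10.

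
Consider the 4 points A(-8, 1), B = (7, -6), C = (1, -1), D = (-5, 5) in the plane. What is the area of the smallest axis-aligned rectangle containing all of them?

165

x ranges over [-8, 7], width 15.
y ranges over [-6, 5], height 11.
Area = 15 × 11 = 165.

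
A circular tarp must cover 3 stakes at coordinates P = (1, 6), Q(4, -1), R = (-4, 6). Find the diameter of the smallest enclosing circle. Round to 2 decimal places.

10.63

Side lengths²: PQ² = 58, PR² = 25, QR² = 113.
Since QR² = 113 ≥ 58 + 25 = 83, the angle opposite QR is not acute, so the smallest enclosing circle has QR as diameter.
Centre = midpoint of QR = (0, 2.5), r² = 113/4 = 28.25.
Diameter = 2r = 2√(28.25) ≈ 10.63.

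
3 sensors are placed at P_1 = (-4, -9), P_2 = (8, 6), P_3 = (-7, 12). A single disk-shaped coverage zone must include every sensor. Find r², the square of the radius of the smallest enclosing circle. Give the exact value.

29725/242

Side lengths²: P_1P_2² = 369, P_1P_3² = 450, P_2P_3² = 261.
Since P_1P_3² = 450 < 369 + 261 = 630, the triangle is acute, so the smallest enclosing circle is the circumcircle.
Circumcentre = (-51/22, 43/22), r² = 29725/242.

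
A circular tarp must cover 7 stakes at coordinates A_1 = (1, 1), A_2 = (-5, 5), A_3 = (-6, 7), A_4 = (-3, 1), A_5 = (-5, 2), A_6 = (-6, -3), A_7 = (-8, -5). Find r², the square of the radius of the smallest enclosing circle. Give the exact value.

39.9267578125

The minimum enclosing circle of a finite set is fixed by two of the points (as a diameter) or three (as a circumcircle).
The minimum enclosing circle is determined by three boundary points: A_1, A_3, A_7.
Their circumcentre is (-5.3125, 0.71875) with r² = 39.9267578125.
The farthest remaining point A_2 is at distance² 18.4267578125 ≤ 39.9267578125.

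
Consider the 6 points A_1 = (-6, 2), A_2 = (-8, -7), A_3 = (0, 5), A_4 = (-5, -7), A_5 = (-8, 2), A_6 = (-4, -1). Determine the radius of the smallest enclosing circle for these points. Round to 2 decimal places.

7.21

A smallest enclosing disk is always determined by at most three of the input points on its boundary.
The farthest pair is A_2–A_3 with squared distance 208. The circle on this segment as diameter has centre (-4, -1) and r² = 208/4 = 52.
Check A_1: distance² to centre = 13 ≤ 52, so it lies inside.
All remaining points lie in this disk, and no smaller disk contains both endpoints, so this is the minimum enclosing circle.
r = √52 ≈ 7.21.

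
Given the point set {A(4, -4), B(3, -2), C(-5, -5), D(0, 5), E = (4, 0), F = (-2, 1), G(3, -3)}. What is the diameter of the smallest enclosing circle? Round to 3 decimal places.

The minimum enclosing circle of a finite set is fixed by two of the points (as a diameter) or three (as a circumcircle).
The minimum enclosing circle is determined by three boundary points: A, C, D.
Their circumcentre is (-31/34, -27/34) with r² = 19885/578.
The farthest remaining point E is at distance² 14309/578 ≤ 19885/578.
Diameter = 2r = 2√(19885/578) ≈ 11.731.

11.731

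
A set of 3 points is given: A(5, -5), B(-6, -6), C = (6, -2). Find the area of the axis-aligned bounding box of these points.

48

x ranges over [-6, 6], width 12.
y ranges over [-6, -2], height 4.
Area = 12 × 4 = 48.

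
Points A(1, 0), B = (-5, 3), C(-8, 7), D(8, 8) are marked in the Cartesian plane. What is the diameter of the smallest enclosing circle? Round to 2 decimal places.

16.03

The minimum enclosing circle of a finite set is fixed by two of the points (as a diameter) or three (as a circumcircle).
The farthest pair is C–D with squared distance 257. The circle on this segment as diameter has centre (0, 7.5) and r² = 257/4 = 64.25.
Check A: distance² to centre = 57.25 ≤ 64.25, so it lies inside.
All remaining points lie in this disk, and no smaller disk contains both endpoints, so this is the minimum enclosing circle.
Diameter = 2r = 2√(64.25) ≈ 16.03.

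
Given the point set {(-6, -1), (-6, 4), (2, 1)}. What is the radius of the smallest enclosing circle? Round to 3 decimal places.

Call the three points A, B, C in the order given.
Side lengths²: AB² = 25, AC² = 68, BC² = 73.
Since BC² = 73 < 68 + 25 = 93, the triangle is acute, so the smallest enclosing circle is the circumcircle.
Circumcentre = (-2.375, 1.5), r² = 19.390625.
r = √(19.390625) ≈ 4.403.

4.403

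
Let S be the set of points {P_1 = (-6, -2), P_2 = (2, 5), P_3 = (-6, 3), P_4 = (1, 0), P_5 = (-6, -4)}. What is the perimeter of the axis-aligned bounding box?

34

Width = max x − min x = 2 − (-6) = 8.
Height = max y − min y = 5 − (-4) = 9.
Perimeter = 2(8 + 9) = 34.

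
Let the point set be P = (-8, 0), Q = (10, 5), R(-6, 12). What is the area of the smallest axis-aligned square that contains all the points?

324

The bounding box has width 18 and height 12.
An axis-aligned square enclosing the set must have side ≥ max(width, height).
So the minimum side is max(18, 12) = 18.
Area = 18² = 324.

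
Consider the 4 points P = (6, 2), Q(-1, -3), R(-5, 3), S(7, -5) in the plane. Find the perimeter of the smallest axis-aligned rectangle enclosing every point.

Width = max x − min x = 7 − (-5) = 12.
Height = max y − min y = 3 − (-5) = 8.
Perimeter = 2(12 + 8) = 40.

40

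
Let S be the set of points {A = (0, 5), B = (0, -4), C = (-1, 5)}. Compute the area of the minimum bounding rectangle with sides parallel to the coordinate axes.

x ranges over [-1, 0], width 1.
y ranges over [-4, 5], height 9.
Area = 1 × 9 = 9.

9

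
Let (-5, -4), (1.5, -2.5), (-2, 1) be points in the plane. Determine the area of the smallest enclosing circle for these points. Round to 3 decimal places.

Call the three points A, B, C in the order given.
Side lengths²: AB² = 44.5, AC² = 34, BC² = 24.5.
Since AB² = 44.5 < 34 + 24.5 = 58.5, the triangle is acute, so the smallest enclosing circle is the circumcircle.
Circumcentre = (-1.9375, -2.4375), r² = 11.8203125.
Area = π·r² = π·11.8203125 ≈ 37.135.

37.135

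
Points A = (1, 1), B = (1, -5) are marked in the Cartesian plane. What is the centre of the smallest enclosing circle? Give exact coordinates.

(1, -2)

The smallest circle enclosing two points has them as diameter endpoints.
Centre = midpoint = (1, -2); r² = |AB|²/4 = 36/4 = 9.
Centre = (1, -2).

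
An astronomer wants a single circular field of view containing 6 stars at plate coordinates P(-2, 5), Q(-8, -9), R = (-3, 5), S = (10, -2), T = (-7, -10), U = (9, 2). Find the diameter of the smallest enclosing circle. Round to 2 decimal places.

20.25

The minimum enclosing circle of a finite set is fixed by two of the points (as a diameter) or three (as a circumcircle).
The farthest pair is Q–U with squared distance 410. The circle on this segment as diameter has centre (0.5, -3.5) and r² = 410/4 = 102.5.
Check P: distance² to centre = 78.5 ≤ 102.5, so it lies inside.
All remaining points lie in this disk, and no smaller disk contains both endpoints, so this is the minimum enclosing circle.
Diameter = 2r = 2√(102.5) ≈ 20.25.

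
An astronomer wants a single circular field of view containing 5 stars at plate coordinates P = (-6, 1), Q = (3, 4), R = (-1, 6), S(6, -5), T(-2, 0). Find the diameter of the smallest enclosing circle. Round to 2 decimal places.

13.74

The minimum enclosing circle is determined by three boundary points: P, R, S.
Their circumcentre is (2/3, -2/3) with r² = 425/9.
The farthest remaining point Q is at distance² 245/9 ≤ 425/9.
Diameter = 2r = 2√(425/9) ≈ 13.74.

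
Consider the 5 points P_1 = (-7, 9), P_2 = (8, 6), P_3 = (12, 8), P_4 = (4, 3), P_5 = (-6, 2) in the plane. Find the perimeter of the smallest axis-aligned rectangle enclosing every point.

52

Width = max x − min x = 12 − (-7) = 19.
Height = max y − min y = 9 − 2 = 7.
Perimeter = 2(19 + 7) = 52.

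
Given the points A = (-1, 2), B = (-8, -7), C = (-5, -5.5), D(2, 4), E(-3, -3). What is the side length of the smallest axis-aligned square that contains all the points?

11

The bounding box has width 10 and height 11.
An axis-aligned square enclosing the set must have side ≥ max(width, height).
So the minimum side is max(10, 11) = 11.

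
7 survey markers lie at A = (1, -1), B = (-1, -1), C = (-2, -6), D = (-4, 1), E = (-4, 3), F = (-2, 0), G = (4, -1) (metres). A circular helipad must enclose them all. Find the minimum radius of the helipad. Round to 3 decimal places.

The minimum enclosing circle of a finite set is fixed by two of the points (as a diameter) or three (as a circumcircle).
The minimum enclosing circle is determined by three boundary points: C, E, G.
Their circumcentre is (-1.03125, -1.0625) with r² = 25.3173828125.
The farthest remaining point D is at distance² 13.0673828125 ≤ 25.3173828125.
r = √(25.3173828125) ≈ 5.032.

5.032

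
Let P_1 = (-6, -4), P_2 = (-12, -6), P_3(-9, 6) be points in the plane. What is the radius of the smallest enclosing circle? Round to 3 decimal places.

6.185

Side lengths²: P_1P_2² = 40, P_1P_3² = 109, P_2P_3² = 153.
Since P_2P_3² = 153 ≥ 109 + 40 = 149, the angle opposite P_2P_3 is not acute, so the smallest enclosing circle has P_2P_3 as diameter.
Centre = midpoint of P_2P_3 = (-10.5, 0), r² = 153/4 = 38.25.
r = √(38.25) ≈ 6.185.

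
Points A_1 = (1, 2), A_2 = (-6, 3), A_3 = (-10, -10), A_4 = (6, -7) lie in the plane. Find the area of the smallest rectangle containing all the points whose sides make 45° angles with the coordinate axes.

In coordinates u = x + y, v = x − y the rectangle is axis-aligned; the map (x,y)→(u,v) scales areas by 2.
u-values: 3, -3, -20, -1; range = 3 − (-20) = 23.
v-values: -1, -9, 0, 13; range = 13 − (-9) = 22.
Area = (23 × 22) / 2 = 253.

253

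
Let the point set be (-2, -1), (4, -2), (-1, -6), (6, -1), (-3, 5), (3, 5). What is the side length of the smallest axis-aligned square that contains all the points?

The bounding box has width 9 and height 11.
An axis-aligned square enclosing the set must have side ≥ max(width, height).
So the minimum side is max(9, 11) = 11.

11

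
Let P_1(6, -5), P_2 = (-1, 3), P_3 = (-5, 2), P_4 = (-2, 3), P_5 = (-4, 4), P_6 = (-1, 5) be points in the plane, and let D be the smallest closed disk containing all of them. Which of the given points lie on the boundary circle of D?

P_1, P_5

A smallest enclosing disk is always determined by at most three of the input points on its boundary.
The farthest pair is P_1–P_5 with squared distance 181. The circle on this segment as diameter has centre (1, -0.5) and r² = 181/4 = 45.25.
Check P_2: distance² to centre = 16.25 ≤ 45.25, so it lies inside.
All remaining points lie in this disk, and no smaller disk contains both endpoints, so this is the minimum enclosing circle.
The points at distance exactly r from the centre are P_1, P_5 — 2 points.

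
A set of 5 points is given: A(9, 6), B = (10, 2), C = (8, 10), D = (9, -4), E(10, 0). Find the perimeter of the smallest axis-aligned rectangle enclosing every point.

Width = max x − min x = 10 − 8 = 2.
Height = max y − min y = 10 − (-4) = 14.
Perimeter = 2(2 + 14) = 32.

32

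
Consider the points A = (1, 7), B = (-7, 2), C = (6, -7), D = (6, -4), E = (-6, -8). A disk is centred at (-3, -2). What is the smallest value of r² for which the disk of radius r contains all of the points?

106

The required radius is the distance from (-3, -2) to the farthest point.
Squared distances: 97, 32, 106, 85, 45.
Maximum is 106, attained at C.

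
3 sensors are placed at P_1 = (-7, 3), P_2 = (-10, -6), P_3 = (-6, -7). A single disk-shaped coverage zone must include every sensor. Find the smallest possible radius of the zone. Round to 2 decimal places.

5.04

Side lengths²: P_1P_2² = 90, P_1P_3² = 101, P_2P_3² = 17.
Since P_1P_3² = 101 < 90 + 17 = 107, the triangle is acute, so the smallest enclosing circle is the circumcircle.
Circumcentre = (-179/26, -53/26), r² = 8585/338.
r = √(8585/338) ≈ 5.04.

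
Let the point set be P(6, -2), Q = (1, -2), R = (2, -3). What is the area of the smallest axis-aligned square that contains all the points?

25

The bounding box has width 5 and height 1.
An axis-aligned square enclosing the set must have side ≥ max(width, height).
So the minimum side is max(5, 1) = 5.
Area = 5² = 25.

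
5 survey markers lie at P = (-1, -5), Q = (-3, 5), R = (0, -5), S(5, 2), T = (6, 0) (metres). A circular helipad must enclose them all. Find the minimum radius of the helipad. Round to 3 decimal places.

The minimum enclosing circle is determined by three boundary points: P, Q, T.
Their circumcentre is (0.375, 0.475) with r² = 31.86625.
The farthest remaining point R is at distance² 30.11625 ≤ 31.86625.
r = √(31.86625) ≈ 5.645.

5.645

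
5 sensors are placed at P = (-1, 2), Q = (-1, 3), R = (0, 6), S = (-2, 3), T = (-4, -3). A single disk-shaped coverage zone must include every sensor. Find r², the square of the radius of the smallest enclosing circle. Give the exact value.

By Welzl's lemma the MEC is supported by two points (diametrically opposite) or three points (on a circumcircle).
The farthest pair is R–T with squared distance 97. The circle on this segment as diameter has centre (-2, 1.5) and r² = 97/4 = 24.25.
Check P: distance² to centre = 1.25 ≤ 24.25, so it lies inside.
All remaining points lie in this disk, and no smaller disk contains both endpoints, so this is the minimum enclosing circle.

24.25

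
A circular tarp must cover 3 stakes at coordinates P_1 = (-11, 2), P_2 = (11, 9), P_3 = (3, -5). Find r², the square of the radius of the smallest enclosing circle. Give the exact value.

133.25

Side lengths²: P_1P_2² = 533, P_1P_3² = 245, P_2P_3² = 260.
Since P_1P_2² = 533 ≥ 260 + 245 = 505, the angle opposite P_1P_2 is not acute, so the smallest enclosing circle has P_1P_2 as diameter.
Centre = midpoint of P_1P_2 = (0, 5.5), r² = 533/4 = 133.25.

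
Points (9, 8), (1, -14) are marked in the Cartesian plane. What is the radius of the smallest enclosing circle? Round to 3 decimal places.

The smallest circle enclosing two points has them as diameter endpoints.
Centre = midpoint = (5, -3); r² = |(9, 8)−(1, -14)|²/4 = 548/4 = 137.
r = √137 ≈ 11.705.

11.705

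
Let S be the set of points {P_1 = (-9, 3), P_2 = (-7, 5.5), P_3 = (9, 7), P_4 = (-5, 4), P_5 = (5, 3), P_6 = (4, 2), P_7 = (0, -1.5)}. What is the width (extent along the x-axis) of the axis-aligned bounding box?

max x = 9, min x = -9, so width = 18.

18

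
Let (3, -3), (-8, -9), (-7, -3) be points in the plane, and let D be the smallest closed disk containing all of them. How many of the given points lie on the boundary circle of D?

Call the three points A, B, C in the order given.
Side lengths²: AB² = 157, AC² = 100, BC² = 37.
Since AB² = 157 ≥ 100 + 37 = 137, the angle opposite AB is not acute, so the smallest enclosing circle has AB as diameter.
Centre = midpoint of AB = (-2.5, -6), r² = 157/4 = 39.25.
The points at distance exactly r from the centre are (3, -3), (-8, -9) — 2 points.

2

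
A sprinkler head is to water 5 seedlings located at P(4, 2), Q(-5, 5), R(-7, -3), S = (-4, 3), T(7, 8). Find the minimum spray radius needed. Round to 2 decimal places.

8.90

By Welzl's lemma the MEC is supported by two points (diametrically opposite) or three points (on a circumcircle).
The farthest pair is R–T with squared distance 317. The circle on this segment as diameter has centre (0, 2.5) and r² = 317/4 = 79.25.
Check P: distance² to centre = 16.25 ≤ 79.25, so it lies inside.
All remaining points lie in this disk, and no smaller disk contains both endpoints, so this is the minimum enclosing circle.
r = √(79.25) ≈ 8.90.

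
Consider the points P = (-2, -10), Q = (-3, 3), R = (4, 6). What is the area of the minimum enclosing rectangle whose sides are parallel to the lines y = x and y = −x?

In coordinates u = x + y, v = x − y the rectangle is axis-aligned; the map (x,y)→(u,v) scales areas by 2.
u-values: -12, 0, 10; range = 10 − (-12) = 22.
v-values: 8, -6, -2; range = 8 − (-6) = 14.
Area = (22 × 14) / 2 = 154.

154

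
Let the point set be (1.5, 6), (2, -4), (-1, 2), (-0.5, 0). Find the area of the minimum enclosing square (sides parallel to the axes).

100

The bounding box has width 3 and height 10.
An axis-aligned square enclosing the set must have side ≥ max(width, height).
So the minimum side is max(3, 10) = 10.
Area = 10² = 100.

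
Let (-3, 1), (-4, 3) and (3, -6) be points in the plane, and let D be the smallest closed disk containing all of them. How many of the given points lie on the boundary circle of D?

Call the three points A, B, C in the order given.
Side lengths²: AB² = 5, AC² = 85, BC² = 130.
Since BC² = 130 ≥ 85 + 5 = 90, the angle opposite BC is not acute, so the smallest enclosing circle has BC as diameter.
Centre = midpoint of BC = (-0.5, -1.5), r² = 130/4 = 32.5.
The points at distance exactly r from the centre are (-4, 3), (3, -6) — 2 points.

2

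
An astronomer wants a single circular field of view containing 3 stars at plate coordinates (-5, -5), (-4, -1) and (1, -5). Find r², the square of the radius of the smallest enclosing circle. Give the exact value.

Call the three points A, B, C in the order given.
Side lengths²: AB² = 17, AC² = 36, BC² = 41.
Since BC² = 41 < 36 + 17 = 53, the triangle is acute, so the smallest enclosing circle is the circumcircle.
Circumcentre = (-2, -3.625), r² = 10.890625.

10.890625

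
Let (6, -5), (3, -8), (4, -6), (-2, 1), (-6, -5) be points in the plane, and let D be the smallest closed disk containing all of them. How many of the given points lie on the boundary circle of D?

A smallest enclosing disk is always determined by at most three of the input points on its boundary.
The minimum enclosing circle is determined by three boundary points: (6, -5), (-2, 1), (-6, -5).
Their circumcentre is (0, -14/3) with r² = 325/9.
The farthest remaining point (3, -8) is at distance² 181/9 ≤ 325/9.
The points at distance exactly r from the centre are (6, -5), (-2, 1), (-6, -5) — 3 points.

3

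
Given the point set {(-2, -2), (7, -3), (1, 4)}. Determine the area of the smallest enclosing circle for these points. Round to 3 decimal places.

75.820

Call the three points A, B, C in the order given.
Side lengths²: AB² = 82, AC² = 45, BC² = 85.
Since BC² = 85 < 82 + 45 = 127, the triangle is acute, so the smallest enclosing circle is the circumcircle.
Circumcentre = (103/38, -23/38), r² = 17425/722.
Area = π·r² = π·17425/722 ≈ 75.820.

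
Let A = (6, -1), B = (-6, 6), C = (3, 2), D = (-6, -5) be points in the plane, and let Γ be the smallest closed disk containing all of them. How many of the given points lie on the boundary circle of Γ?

3

The minimum enclosing circle is determined by three boundary points: A, B, D.
Their circumcentre is (-7/6, 0.5) with r² = 965/18.
The farthest remaining point C is at distance² 353/18 ≤ 965/18.
The points at distance exactly r from the centre are A, B, D — 3 points.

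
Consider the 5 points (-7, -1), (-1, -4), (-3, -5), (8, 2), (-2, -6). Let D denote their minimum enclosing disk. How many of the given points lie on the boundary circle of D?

A smallest enclosing disk is always determined by at most three of the input points on its boundary.
The farthest pair is (-7, -1)–(8, 2) with squared distance 234. The circle on this segment as diameter has centre (0.5, 0.5) and r² = 234/4 = 58.5.
Check (-1, -4): distance² to centre = 22.5 ≤ 58.5, so it lies inside.
All remaining points lie in this disk, and no smaller disk contains both endpoints, so this is the minimum enclosing circle.
The points at distance exactly r from the centre are (-7, -1), (8, 2) — 2 points.

2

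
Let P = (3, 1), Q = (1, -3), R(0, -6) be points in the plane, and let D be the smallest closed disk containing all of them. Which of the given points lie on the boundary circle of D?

P, R

Side lengths²: PQ² = 20, PR² = 58, QR² = 10.
Since PR² = 58 ≥ 20 + 10 = 30, the angle opposite PR is not acute, so the smallest enclosing circle has PR as diameter.
Centre = midpoint of PR = (1.5, -2.5), r² = 58/4 = 14.5.
The points at distance exactly r from the centre are P, R — 2 points.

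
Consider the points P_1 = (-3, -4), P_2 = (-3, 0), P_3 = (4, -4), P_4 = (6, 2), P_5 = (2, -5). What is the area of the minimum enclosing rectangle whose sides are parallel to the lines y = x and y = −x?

In coordinates u = x + y, v = x − y the rectangle is axis-aligned; the map (x,y)→(u,v) scales areas by 2.
u-values: -7, -3, 0, 8, -3; range = 8 − (-7) = 15.
v-values: 1, -3, 8, 4, 7; range = 8 − (-3) = 11.
Area = (15 × 11) / 2 = 82.5.

82.5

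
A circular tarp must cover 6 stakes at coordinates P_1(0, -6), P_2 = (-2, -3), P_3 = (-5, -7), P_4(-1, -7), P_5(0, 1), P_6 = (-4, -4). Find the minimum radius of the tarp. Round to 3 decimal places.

4.717

The farthest pair is P_3–P_5 with squared distance 89. The circle on this segment as diameter has centre (-2.5, -3) and r² = 89/4 = 22.25.
Check P_1: distance² to centre = 15.25 ≤ 22.25, so it lies inside.
All remaining points lie in this disk, and no smaller disk contains both endpoints, so this is the minimum enclosing circle.
r = √(22.25) ≈ 4.717.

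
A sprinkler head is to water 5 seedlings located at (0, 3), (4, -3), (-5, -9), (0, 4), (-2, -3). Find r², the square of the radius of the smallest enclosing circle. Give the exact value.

A smallest enclosing disk is always determined by at most three of the input points on its boundary.
The farthest pair is (-5, -9)–(0, 4) with squared distance 194. The circle on this segment as diameter has centre (-2.5, -2.5) and r² = 194/4 = 48.5.
Check (0, 3): distance² to centre = 36.5 ≤ 48.5, so it lies inside.
All remaining points lie in this disk, and no smaller disk contains both endpoints, so this is the minimum enclosing circle.

48.5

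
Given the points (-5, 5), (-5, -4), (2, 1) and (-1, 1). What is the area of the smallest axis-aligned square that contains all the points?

81

The bounding box has width 7 and height 9.
An axis-aligned square enclosing the set must have side ≥ max(width, height).
So the minimum side is max(7, 9) = 9.
Area = 9² = 81.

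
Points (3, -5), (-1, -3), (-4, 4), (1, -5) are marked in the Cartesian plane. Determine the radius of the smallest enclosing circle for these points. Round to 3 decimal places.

By Welzl's lemma the MEC is supported by two points (diametrically opposite) or three points (on a circumcircle).
The farthest pair is (3, -5)–(-4, 4) with squared distance 130. The circle on this segment as diameter has centre (-0.5, -0.5) and r² = 130/4 = 32.5.
Check (-1, -3): distance² to centre = 6.5 ≤ 32.5, so it lies inside.
All remaining points lie in this disk, and no smaller disk contains both endpoints, so this is the minimum enclosing circle.
r = √(32.5) ≈ 5.701.

5.701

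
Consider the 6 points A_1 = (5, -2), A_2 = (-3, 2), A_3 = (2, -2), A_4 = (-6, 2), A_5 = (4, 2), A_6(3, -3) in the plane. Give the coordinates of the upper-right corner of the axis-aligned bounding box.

(5, 2)

x-range [-6, 5], y-range [-3, 2].
The upper-right corner is (5, 2).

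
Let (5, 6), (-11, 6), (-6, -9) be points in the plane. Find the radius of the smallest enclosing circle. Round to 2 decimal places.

9.80

Call the three points A, B, C in the order given.
Side lengths²: AB² = 256, AC² = 346, BC² = 250.
Since AC² = 346 < 256 + 250 = 506, the triangle is acute, so the smallest enclosing circle is the circumcircle.
Circumcentre = (-3, 1/3), r² = 865/9.
r = √(865/9) ≈ 9.80.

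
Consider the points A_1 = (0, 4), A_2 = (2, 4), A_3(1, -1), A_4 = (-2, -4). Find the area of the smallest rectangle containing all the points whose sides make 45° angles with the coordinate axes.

In coordinates u = x + y, v = x − y the rectangle is axis-aligned; the map (x,y)→(u,v) scales areas by 2.
u-values: 4, 6, 0, -6; range = 6 − (-6) = 12.
v-values: -4, -2, 2, 2; range = 2 − (-4) = 6.
Area = (12 × 6) / 2 = 36.

36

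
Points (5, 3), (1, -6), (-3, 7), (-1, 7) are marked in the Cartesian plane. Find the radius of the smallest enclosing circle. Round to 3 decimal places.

The minimum enclosing circle of a finite set is fixed by two of the points (as a diameter) or three (as a circumcircle).
The farthest pair is (1, -6)–(-3, 7) with squared distance 185. The circle on this segment as diameter has centre (-1, 0.5) and r² = 185/4 = 46.25.
Check (5, 3): distance² to centre = 42.25 ≤ 46.25, so it lies inside.
All remaining points lie in this disk, and no smaller disk contains both endpoints, so this is the minimum enclosing circle.
r = √(46.25) ≈ 6.801.

6.801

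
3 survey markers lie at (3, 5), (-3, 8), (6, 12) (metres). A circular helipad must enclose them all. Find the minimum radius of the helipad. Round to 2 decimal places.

Call the three points A, B, C in the order given.
Side lengths²: AB² = 45, AC² = 58, BC² = 97.
Since BC² = 97 < 58 + 45 = 103, the triangle is acute, so the smallest enclosing circle is the circumcircle.
Circumcentre = (55/34, 331/34), r² = 14065/578.
r = √(14065/578) ≈ 4.93.

4.93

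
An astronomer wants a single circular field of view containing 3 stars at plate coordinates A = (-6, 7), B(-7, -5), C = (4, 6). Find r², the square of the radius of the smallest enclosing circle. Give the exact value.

14645/242

Side lengths²: AB² = 145, AC² = 101, BC² = 242.
Since BC² = 242 < 145 + 101 = 246, the triangle is acute, so the smallest enclosing circle is the circumcircle.
Circumcentre = (-35/22, 13/22), r² = 14645/242.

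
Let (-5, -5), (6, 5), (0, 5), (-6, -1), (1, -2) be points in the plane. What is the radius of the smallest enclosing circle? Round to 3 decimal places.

7.433

The farthest pair is (-5, -5)–(6, 5) with squared distance 221. The circle on this segment as diameter has centre (0.5, 0) and r² = 221/4 = 55.25.
Check (0, 5): distance² to centre = 25.25 ≤ 55.25, so it lies inside.
All remaining points lie in this disk, and no smaller disk contains both endpoints, so this is the minimum enclosing circle.
r = √(55.25) ≈ 7.433.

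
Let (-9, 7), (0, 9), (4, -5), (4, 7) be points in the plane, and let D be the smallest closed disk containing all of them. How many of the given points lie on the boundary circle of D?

3

A smallest enclosing disk is always determined by at most three of the input points on its boundary.
The farthest pair is (-9, 7)–(4, -5) with squared distance 313. The circle on this segment as diameter has centre (-2.5, 1) and r² = 313/4 = 78.25.
Check (0, 9): distance² to centre = 70.25 ≤ 78.25, so it lies inside.
All remaining points lie in this disk, and no smaller disk contains both endpoints, so this is the minimum enclosing circle.
The points at distance exactly r from the centre are (-9, 7), (4, -5), (4, 7) — 3 points.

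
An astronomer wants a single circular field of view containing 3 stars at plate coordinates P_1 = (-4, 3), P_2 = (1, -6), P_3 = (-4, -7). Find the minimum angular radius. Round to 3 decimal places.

Side lengths²: P_1P_2² = 106, P_1P_3² = 100, P_2P_3² = 26.
Since P_1P_2² = 106 < 100 + 26 = 126, the triangle is acute, so the smallest enclosing circle is the circumcircle.
Circumcentre = (-2.4, -2), r² = 27.56.
r = √(27.56) ≈ 5.250.

5.250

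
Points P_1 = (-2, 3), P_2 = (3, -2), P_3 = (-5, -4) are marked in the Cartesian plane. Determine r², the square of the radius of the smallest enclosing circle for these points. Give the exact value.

Side lengths²: P_1P_2² = 50, P_1P_3² = 58, P_2P_3² = 68.
Since P_2P_3² = 68 < 58 + 50 = 108, the triangle is acute, so the smallest enclosing circle is the circumcircle.
Circumcentre = (-1.4, -1.4), r² = 19.72.

19.72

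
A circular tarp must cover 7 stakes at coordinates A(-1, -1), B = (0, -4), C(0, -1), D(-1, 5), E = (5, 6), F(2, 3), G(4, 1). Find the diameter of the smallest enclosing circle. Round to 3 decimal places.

By Welzl's lemma the MEC is supported by two points (diametrically opposite) or three points (on a circumcircle).
The farthest pair is B–E with squared distance 125. The circle on this segment as diameter has centre (2.5, 1) and r² = 125/4 = 31.25.
Check A: distance² to centre = 16.25 ≤ 31.25, so it lies inside.
All remaining points lie in this disk, and no smaller disk contains both endpoints, so this is the minimum enclosing circle.
Diameter = 2r = 2√(31.25) ≈ 11.180.

11.180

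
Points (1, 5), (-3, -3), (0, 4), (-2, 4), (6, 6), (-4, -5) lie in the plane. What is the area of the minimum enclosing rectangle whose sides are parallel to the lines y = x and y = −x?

In coordinates u = x + y, v = x − y the rectangle is axis-aligned; the map (x,y)→(u,v) scales areas by 2.
u-values: 6, -6, 4, 2, 12, -9; range = 12 − (-9) = 21.
v-values: -4, 0, -4, -6, 0, 1; range = 1 − (-6) = 7.
Area = (21 × 7) / 2 = 73.5.

73.5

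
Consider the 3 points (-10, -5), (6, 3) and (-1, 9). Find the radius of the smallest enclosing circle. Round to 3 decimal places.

9.029

Call the three points A, B, C in the order given.
Side lengths²: AB² = 320, AC² = 277, BC² = 85.
Since AB² = 320 < 277 + 85 = 362, the triangle is acute, so the smallest enclosing circle is the circumcircle.
Circumcentre = (-97/38, 2/19), r² = 117725/1444.
r = √(117725/1444) ≈ 9.029.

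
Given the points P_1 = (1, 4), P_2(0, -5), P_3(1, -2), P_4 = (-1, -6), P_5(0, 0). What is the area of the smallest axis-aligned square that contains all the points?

100

The bounding box has width 2 and height 10.
An axis-aligned square enclosing the set must have side ≥ max(width, height).
So the minimum side is max(2, 10) = 10.
Area = 10² = 100.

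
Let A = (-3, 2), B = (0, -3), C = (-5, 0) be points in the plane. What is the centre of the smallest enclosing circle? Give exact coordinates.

Side lengths²: AB² = 34, AC² = 8, BC² = 34.
Since BC² = 34 < 34 + 8 = 42, the triangle is acute, so the smallest enclosing circle is the circumcircle.
Circumcentre = (-2.125, -0.875), r² = 9.03125.
Centre = (-2.125, -0.875).

(-2.125, -0.875)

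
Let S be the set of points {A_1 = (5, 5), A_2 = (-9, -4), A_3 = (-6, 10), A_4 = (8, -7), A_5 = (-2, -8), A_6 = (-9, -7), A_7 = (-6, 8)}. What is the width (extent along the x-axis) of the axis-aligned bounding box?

max x = 8, min x = -9, so width = 17.

17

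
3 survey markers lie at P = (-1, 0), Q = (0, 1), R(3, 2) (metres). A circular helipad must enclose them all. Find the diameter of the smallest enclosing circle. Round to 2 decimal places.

Side lengths²: PQ² = 2, PR² = 20, QR² = 10.
Since PR² = 20 ≥ 10 + 2 = 12, the angle opposite PR is not acute, so the smallest enclosing circle has PR as diameter.
Centre = midpoint of PR = (1, 1), r² = 20/4 = 5.
Diameter = 2r = 2√5 ≈ 4.47.

4.47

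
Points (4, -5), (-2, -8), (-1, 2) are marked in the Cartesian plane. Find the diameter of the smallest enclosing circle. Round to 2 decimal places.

Call the three points A, B, C in the order given.
Side lengths²: AB² = 45, AC² = 74, BC² = 101.
Since BC² = 101 < 74 + 45 = 119, the triangle is acute, so the smallest enclosing circle is the circumcircle.
Circumcentre = (-27/38, -117/38), r² = 18685/722.
Diameter = 2r = 2√(18685/722) ≈ 10.17.

10.17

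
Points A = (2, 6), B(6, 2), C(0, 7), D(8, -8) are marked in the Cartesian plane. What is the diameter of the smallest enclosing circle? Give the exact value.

The minimum enclosing circle of a finite set is fixed by two of the points (as a diameter) or three (as a circumcircle).
The farthest pair is C–D with squared distance 289. The circle on this segment as diameter has centre (4, -0.5) and r² = 289/4 = 72.25.
Check A: distance² to centre = 46.25 ≤ 72.25, so it lies inside.
All remaining points lie in this disk, and no smaller disk contains both endpoints, so this is the minimum enclosing circle.
Diameter = 2r = 2√(72.25) = 17.

17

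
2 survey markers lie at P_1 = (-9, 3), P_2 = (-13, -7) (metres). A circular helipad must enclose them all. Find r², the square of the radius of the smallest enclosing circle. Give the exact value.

The smallest circle enclosing two points has them as diameter endpoints.
Centre = midpoint = (-11, -2); r² = |P_1P_2|²/4 = 116/4 = 29.

29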